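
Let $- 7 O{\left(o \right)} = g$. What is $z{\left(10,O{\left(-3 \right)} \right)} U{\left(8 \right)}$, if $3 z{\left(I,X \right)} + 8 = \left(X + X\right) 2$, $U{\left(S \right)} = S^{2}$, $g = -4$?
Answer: $- \frac{2560}{21} \approx -121.9$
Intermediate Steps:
$O{\left(o \right)} = \frac{4}{7}$ ($O{\left(o \right)} = \left(- \frac{1}{7}\right) \left(-4\right) = \frac{4}{7}$)
$z{\left(I,X \right)} = - \frac{8}{3} + \frac{4 X}{3}$ ($z{\left(I,X \right)} = - \frac{8}{3} + \frac{\left(X + X\right) 2}{3} = - \frac{8}{3} + \frac{2 X 2}{3} = - \frac{8}{3} + \frac{4 X}{3}$)
$z{\left(10,O{\left(-3 \right)} \right)} U{\left(8 \right)} = \left(- \frac{8}{3} + \frac{4}{3} \cdot \frac{4}{7}\right) 8^{2} = \left(- \frac{8}{3} + \frac{16}{21}\right) 64 = \left(- \frac{40}{21}\right) 64 = - \frac{2560}{21}$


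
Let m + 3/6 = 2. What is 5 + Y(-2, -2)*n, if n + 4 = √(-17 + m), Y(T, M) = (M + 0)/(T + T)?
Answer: 3 + I*√62/4 ≈ 3.0 + 1.9685*I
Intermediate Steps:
m = 3/2 (m = -½ + 2 = 3/2 ≈ 1.5000)
Y(T, M) = M/(2*T) (Y(T, M) = M/((2*T)) = M*(1/(2*T)) = M/(2*T))
n = -4 + I*√62/2 (n = -4 + √(-17 + 3/2) = -4 + √(-31/2) = -4 + I*√62/2 ≈ -4.0 + 3.937*I)
5 + Y(-2, -2)*n = 5 + ((½)*(-2)/(-2))*(-4 + I*√62/2) = 5 + ((½)*(-2)*(-½))*(-4 + I*√62/2) = 5 + (-4 + I*√62/2)/2 = 5 + (-2 + I*√62/4) = 3 + I*√62/4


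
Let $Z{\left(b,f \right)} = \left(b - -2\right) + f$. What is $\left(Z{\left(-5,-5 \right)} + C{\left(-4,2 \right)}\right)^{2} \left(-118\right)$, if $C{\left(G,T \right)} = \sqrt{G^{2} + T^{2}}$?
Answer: $-9912 + 3776 \sqrt{5} \approx -1468.6$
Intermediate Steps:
$Z{\left(b,f \right)} = 2 + b + f$ ($Z{\left(b,f \right)} = \left(b + 2\right) + f = \left(2 + b\right) + f = 2 + b + f$)
$\left(Z{\left(-5,-5 \right)} + C{\left(-4,2 \right)}\right)^{2} \left(-118\right) = \left(\left(2 - 5 - 5\right) + \sqrt{\left(-4\right)^{2} + 2^{2}}\right)^{2} \left(-118\right) = \left(-8 + \sqrt{16 + 4}\right)^{2} \left(-118\right) = \left(-8 + \sqrt{20}\right)^{2} \left(-118\right) = \left(-8 + 2 \sqrt{5}\right)^{2} \left(-118\right) = - 118 \left(-8 + 2 \sqrt{5}\right)^{2}$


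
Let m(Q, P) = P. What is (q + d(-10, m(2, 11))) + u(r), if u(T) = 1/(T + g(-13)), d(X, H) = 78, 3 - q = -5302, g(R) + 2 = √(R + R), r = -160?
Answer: 70705624/13135 - I*√26/26270 ≈ 5383.0 - 0.0001941*I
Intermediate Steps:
g(R) = -2 + √2*√R (g(R) = -2 + √(R + R) = -2 + √(2*R) = -2 + √2*√R)
q = 5305 (q = 3 - 1*(-5302) = 3 + 5302 = 5305)
u(T) = 1/(-2 + T + I*√26) (u(T) = 1/(T + (-2 + √2*√(-13))) = 1/(T + (-2 + √2*(I*√13))) = 1/(T + (-2 + I*√26)) = 1/(-2 + T + I*√26))
(q + d(-10, m(2, 11))) + u(r) = (5305 + 78) + 1/(-2 - 160 + I*√26) = 5383 + 1/(-162 + I*√26)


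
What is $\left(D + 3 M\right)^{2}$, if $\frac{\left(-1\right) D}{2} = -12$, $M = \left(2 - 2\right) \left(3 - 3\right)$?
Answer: $576$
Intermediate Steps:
$M = 0$ ($M = 0 \cdot 0 = 0$)
$D = 24$ ($D = \left(-2\right) \left(-12\right) = 24$)
$\left(D + 3 M\right)^{2} = \left(24 + 3 \cdot 0\right)^{2} = \left(24 + 0\right)^{2} = 24^{2} = 576$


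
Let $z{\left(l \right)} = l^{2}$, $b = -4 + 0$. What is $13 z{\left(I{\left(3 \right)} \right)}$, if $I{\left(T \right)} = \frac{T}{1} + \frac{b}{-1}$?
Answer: $637$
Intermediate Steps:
$b = -4$
$I{\left(T \right)} = 4 + T$ ($I{\left(T \right)} = \frac{T}{1} - \frac{4}{-1} = T 1 - -4 = T + 4 = 4 + T$)
$13 z{\left(I{\left(3 \right)} \right)} = 13 \left(4 + 3\right)^{2} = 13 \cdot 7^{2} = 13 \cdot 49 = 637$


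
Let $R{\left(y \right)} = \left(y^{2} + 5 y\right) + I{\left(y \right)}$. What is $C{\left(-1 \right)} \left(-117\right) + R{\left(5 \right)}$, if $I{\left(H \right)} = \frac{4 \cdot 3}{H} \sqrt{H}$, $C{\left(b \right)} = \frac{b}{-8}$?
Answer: $\frac{283}{8} + \frac{12 \sqrt{5}}{5} \approx 40.742$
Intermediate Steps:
$C{\left(b \right)} = - \frac{b}{8}$ ($C{\left(b \right)} = b \left(- \frac{1}{8}\right) = - \frac{b}{8}$)
$I{\left(H \right)} = \frac{12}{\sqrt{H}}$ ($I{\left(H \right)} = \frac{12}{H} \sqrt{H} = \frac{12}{\sqrt{H}}$)
$R{\left(y \right)} = y^{2} + 5 y + \frac{12}{\sqrt{y}}$ ($R{\left(y \right)} = \left(y^{2} + 5 y\right) + \frac{12}{\sqrt{y}} = y^{2} + 5 y + \frac{12}{\sqrt{y}}$)
$C{\left(-1 \right)} \left(-117\right) + R{\left(5 \right)} = \left(- \frac{1}{8}\right) \left(-1\right) \left(-117\right) + \left(5^{2} + 5 \cdot 5 + \frac{12}{\sqrt{5}}\right) = \frac{1}{8} \left(-117\right) + \left(25 + 25 + 12 \frac{\sqrt{5}}{5}\right) = - \frac{117}{8} + \left(25 + 25 + \frac{12 \sqrt{5}}{5}\right) = - \frac{117}{8} + \left(50 + \frac{12 \sqrt{5}}{5}\right) = \frac{283}{8} + \frac{12 \sqrt{5}}{5}$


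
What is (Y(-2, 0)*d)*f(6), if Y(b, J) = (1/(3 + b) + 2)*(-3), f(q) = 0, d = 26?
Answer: 0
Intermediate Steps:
Y(b, J) = -6 - 3/(3 + b) (Y(b, J) = (2 + 1/(3 + b))*(-3) = -6 - 3/(3 + b))
(Y(-2, 0)*d)*f(6) = ((3*(-7 - 2*(-2))/(3 - 2))*26)*0 = ((3*(-7 + 4)/1)*26)*0 = ((3*1*(-3))*26)*0 = -9*26*0 = -234*0 = 0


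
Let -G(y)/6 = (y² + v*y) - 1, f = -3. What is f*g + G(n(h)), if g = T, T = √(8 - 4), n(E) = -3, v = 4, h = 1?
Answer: 18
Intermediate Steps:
T = 2 (T = √4 = 2)
g = 2
G(y) = 6 - 24*y - 6*y² (G(y) = -6*((y² + 4*y) - 1) = -6*(-1 + y² + 4*y) = 6 - 24*y - 6*y²)
f*g + G(n(h)) = -3*2 + (6 - 24*(-3) - 6*(-3)²) = -6 + (6 + 72 - 6*9) = -6 + (6 + 72 - 54) = -6 + 24 = 18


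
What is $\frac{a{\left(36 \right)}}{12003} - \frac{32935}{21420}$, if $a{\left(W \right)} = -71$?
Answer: $- \frac{3779425}{2448612} \approx -1.5435$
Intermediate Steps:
$\frac{a{\left(36 \right)}}{12003} - \frac{32935}{21420} = - \frac{71}{12003} - \frac{32935}{21420} = \left(-71\right) \frac{1}{12003} - \frac{941}{612} = - \frac{71}{12003} - \frac{941}{612} = - \frac{3779425}{2448612}$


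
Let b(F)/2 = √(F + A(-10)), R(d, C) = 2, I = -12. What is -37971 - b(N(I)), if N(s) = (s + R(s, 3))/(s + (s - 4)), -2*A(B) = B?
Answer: -37971 - 5*√42/7 ≈ -37976.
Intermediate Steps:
A(B) = -B/2
N(s) = (2 + s)/(-4 + 2*s) (N(s) = (s + 2)/(s + (s - 4)) = (2 + s)/(s + (-4 + s)) = (2 + s)/(-4 + 2*s))
b(F) = 2*√(5 + F) (b(F) = 2*√(F - ½*(-10)) = 2*√(F + 5) = 2*√(5 + F))
-37971 - b(N(I)) = -37971 - 2*√(5 + (2 - 12)/(2*(-2 - 12))) = -37971 - 2*√(5 + (½)*(-10)/(-14)) = -37971 - 2*√(5 + (½)*(-1/14)*(-10)) = -37971 - 2*√(5 + 5/14) = -37971 - 2*√(75/14) = -37971 - 2*5*√42/14 = -37971 - 5*√42/7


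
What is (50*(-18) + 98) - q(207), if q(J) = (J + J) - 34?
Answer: -1182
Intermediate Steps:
q(J) = -34 + 2*J (q(J) = 2*J - 34 = -34 + 2*J)
(50*(-18) + 98) - q(207) = (50*(-18) + 98) - (-34 + 2*207) = (-900 + 98) - (-34 + 414) = -802 - 1*380 = -802 - 380 = -1182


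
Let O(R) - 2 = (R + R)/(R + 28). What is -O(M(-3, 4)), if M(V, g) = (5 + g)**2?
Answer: -380/109 ≈ -3.4862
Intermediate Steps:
O(R) = 2 + 2*R/(28 + R) (O(R) = 2 + (R + R)/(R + 28) = 2 + (2*R)/(28 + R) = 2 + 2*R/(28 + R))
-O(M(-3, 4)) = -4*(14 + (5 + 4)**2)/(28 + (5 + 4)**2) = -4*(14 + 9**2)/(28 + 9**2) = -4*(14 + 81)/(28 + 81) = -4*95/109 = -1*380/109 = -380/109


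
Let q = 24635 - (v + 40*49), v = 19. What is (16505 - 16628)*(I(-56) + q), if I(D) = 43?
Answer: -2791977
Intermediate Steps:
q = 22656 (q = 24635 - (19 + 40*49) = 24635 - (19 + 1960) = 24635 - 1*1979 = 24635 - 1979 = 22656)
(16505 - 16628)*(I(-56) + q) = (16505 - 16628)*(43 + 22656) = -123*22699 = -2791977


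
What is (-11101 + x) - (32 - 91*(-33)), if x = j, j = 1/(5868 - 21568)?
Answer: -221935201/15700 ≈ -14136.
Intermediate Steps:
j = -1/15700 (j = 1/(-15700) = -1/15700 ≈ -6.3694e-5)
x = -1/15700 ≈ -6.3694e-5
(-11101 + x) - (32 - 91*(-33)) = (-11101 - 1/15700) - (32 - 91*(-33)) = -174285701/15700 - (32 + 3003) = -174285701/15700 - 1*3035 = -174285701/15700 - 3035 = -221935201/15700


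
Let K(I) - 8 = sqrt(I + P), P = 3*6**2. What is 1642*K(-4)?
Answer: 13136 + 3284*sqrt(26) ≈ 29881.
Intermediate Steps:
P = 108 (P = 3*36 = 108)
K(I) = 8 + sqrt(108 + I) (K(I) = 8 + sqrt(I + 108) = 8 + sqrt(108 + I))
1642*K(-4) = 1642*(8 + sqrt(108 - 4)) = 1642*(8 + sqrt(104)) = 1642*(8 + 2*sqrt(26)) = 13136 + 3284*sqrt(26)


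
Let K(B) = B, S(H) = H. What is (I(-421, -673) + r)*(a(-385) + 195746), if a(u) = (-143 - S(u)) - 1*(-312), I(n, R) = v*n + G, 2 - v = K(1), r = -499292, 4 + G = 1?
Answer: -98094250800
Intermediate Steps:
G = -3 (G = -4 + 1 = -3)
v = 1 (v = 2 - 1*1 = 2 - 1 = 1)
I(n, R) = -3 + n (I(n, R) = 1*n - 3 = n - 3 = -3 + n)
a(u) = 169 - u (a(u) = (-143 - u) - 1*(-312) = (-143 - u) + 312 = 169 - u)
(I(-421, -673) + r)*(a(-385) + 195746) = ((-3 - 421) - 499292)*((169 - 1*(-385)) + 195746) = (-424 - 499292)*((169 + 385) + 195746) = -499716*(554 + 195746) = -499716*196300 = -98094250800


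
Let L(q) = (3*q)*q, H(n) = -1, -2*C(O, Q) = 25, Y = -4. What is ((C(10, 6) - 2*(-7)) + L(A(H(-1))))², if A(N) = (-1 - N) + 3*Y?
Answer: 751689/4 ≈ 1.8792e+5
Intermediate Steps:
C(O, Q) = -25/2 (C(O, Q) = -½*25 = -25/2)
A(N) = -13 - N (A(N) = (-1 - N) + 3*(-4) = (-1 - N) - 12 = -13 - N)
L(q) = 3*q²
((C(10, 6) - 2*(-7)) + L(A(H(-1))))² = ((-25/2 - 2*(-7)) + 3*(-13 - 1*(-1))²)² = ((-25/2 - 1*(-14)) + 3*(-13 + 1)²)² = ((-25/2 + 14) + 3*(-12)²)² = (3/2 + 3*144)² = (3/2 + 432)² = (867/2)² = 751689/4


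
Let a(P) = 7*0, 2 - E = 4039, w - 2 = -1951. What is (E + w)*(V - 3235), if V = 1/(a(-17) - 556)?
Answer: 5383392373/278 ≈ 1.9365e+7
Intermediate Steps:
w = -1949 (w = 2 - 1951 = -1949)
E = -4037 (E = 2 - 1*4039 = 2 - 4039 = -4037)
a(P) = 0
V = -1/556 (V = 1/(0 - 556) = 1/(-556) = -1/556 ≈ -0.0017986)
(E + w)*(V - 3235) = (-4037 - 1949)*(-1/556 - 3235) = -5986*(-1798661/556) = 5383392373/278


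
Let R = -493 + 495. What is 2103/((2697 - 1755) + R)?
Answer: 2103/944 ≈ 2.2278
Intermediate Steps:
R = 2
2103/((2697 - 1755) + R) = 2103/((2697 - 1755) + 2) = 2103/(942 + 2) = 2103/944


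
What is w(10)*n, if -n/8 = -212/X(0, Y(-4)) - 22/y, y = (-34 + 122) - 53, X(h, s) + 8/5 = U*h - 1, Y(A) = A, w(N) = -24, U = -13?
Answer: 7068288/455 ≈ 15535.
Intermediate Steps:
X(h, s) = -13/5 - 13*h (X(h, s) = -8/5 + (-13*h - 1) = -8/5 + (-1 - 13*h) = -13/5 - 13*h)
y = 35 (y = 88 - 53 = 35)
n = -294512/455 (n = -8*(-212/(-13/5 - 13*0) - 22/35) = -8*(-212/(-13/5 + 0) - 22*1/35) = -8*(-212/(-13/5) - 22/35) = -8*(-212*(-5/13) - 22/35) = -8*(1060/13 - 22/35) = -8*36814/455 = -294512/455 ≈ -647.28)
w(10)*n = -24*(-294512/455) = 7068288/455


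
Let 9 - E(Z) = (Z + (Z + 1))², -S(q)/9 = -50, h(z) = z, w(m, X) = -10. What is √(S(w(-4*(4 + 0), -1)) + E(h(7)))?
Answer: 3*√26 ≈ 15.297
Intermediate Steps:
S(q) = 450 (S(q) = -9*(-50) = 450)
E(Z) = 9 - (1 + 2*Z)² (E(Z) = 9 - (Z + (Z + 1))² = 9 - (Z + (1 + Z))² = 9 - (1 + 2*Z)²)
√(S(w(-4*(4 + 0), -1)) + E(h(7))) = √(450 + (9 - (1 + 2*7)²)) = √(450 + (9 - (1 + 14)²)) = √(450 + (9 - 1*15²)) = √(450 + (9 - 1*225)) = √(450 + (9 - 225)) = √(450 - 216) = √234 = 3*√26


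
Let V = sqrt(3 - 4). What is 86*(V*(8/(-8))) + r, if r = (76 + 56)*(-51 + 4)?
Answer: -6204 - 86*I ≈ -6204.0 - 86.0*I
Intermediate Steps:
V = I (V = sqrt(-1) = I ≈ 1.0*I)
r = -6204 (r = 132*(-47) = -6204)
86*(V*(8/(-8))) + r = 86*(I*(8/(-8))) - 6204 = 86*(I*(8*(-1/8))) - 6204 = 86*(I*(-1)) - 6204 = 86*(-I) - 6204 = -86*I - 6204 = -6204 - 86*I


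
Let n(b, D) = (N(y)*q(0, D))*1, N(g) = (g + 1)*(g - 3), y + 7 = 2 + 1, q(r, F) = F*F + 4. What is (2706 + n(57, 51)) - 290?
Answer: 57121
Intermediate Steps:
q(r, F) = 4 + F² (q(r, F) = F² + 4 = 4 + F²)
y = -4 (y = -7 + (2 + 1) = -7 + 3 = -4)
N(g) = (1 + g)*(-3 + g)
n(b, D) = 84 + 21*D² (n(b, D) = ((-3 + (-4)² - 2*(-4))*(4 + D²))*1 = ((-3 + 16 + 8)*(4 + D²))*1 = (21*(4 + D²))*1 = (84 + 21*D²)*1 = 84 + 21*D²)
(2706 + n(57, 51)) - 290 = (2706 + (84 + 21*51²)) - 290 = (2706 + (84 + 21*2601)) - 290 = (2706 + (84 + 54621)) - 290 = (2706 + 54705) - 290 = 57411 - 290 = 57121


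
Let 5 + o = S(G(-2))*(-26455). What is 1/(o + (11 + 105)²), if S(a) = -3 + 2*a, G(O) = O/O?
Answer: 1/39906 ≈ 2.5059e-5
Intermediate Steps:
G(O) = 1
o = 26450 (o = -5 + (-3 + 2*1)*(-26455) = -5 + (-3 + 2)*(-26455) = -5 - 1*(-26455) = -5 + 26455 = 26450)
1/(o + (11 + 105)²) = 1/(26450 + (11 + 105)²) = 1/(26450 + 116²) = 1/(26450 + 13456) = 1/39906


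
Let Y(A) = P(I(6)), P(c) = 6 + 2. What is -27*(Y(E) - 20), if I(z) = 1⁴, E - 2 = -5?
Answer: 324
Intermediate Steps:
E = -3 (E = 2 - 5 = -3)
I(z) = 1
P(c) = 8
Y(A) = 8
-27*(Y(E) - 20) = -27*(8 - 20) = -27*(-12) = 324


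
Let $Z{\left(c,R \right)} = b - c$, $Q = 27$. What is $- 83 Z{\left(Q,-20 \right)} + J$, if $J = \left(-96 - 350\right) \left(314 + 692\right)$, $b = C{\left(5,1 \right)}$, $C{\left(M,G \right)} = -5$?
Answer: $-446020$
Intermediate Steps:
$b = -5$
$Z{\left(c,R \right)} = -5 - c$
$J = -448676$ ($J = \left(-446\right) 1006 = -448676$)
$- 83 Z{\left(Q,-20 \right)} + J = - 83 \left(-5 - 27\right) - 448676 = \left(-83\right) \left(-32\right) - 448676 = 2656 - 448676 = -446020$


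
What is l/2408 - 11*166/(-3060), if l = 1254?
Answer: 1029281/921060 ≈ 1.1175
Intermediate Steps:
l/2408 - 11*166/(-3060) = 1254/2408 - 11*166/(-3060) = 1254*(1/2408) - 1826*(-1/3060) = 627/1204 + 913/1530 = 1029281/921060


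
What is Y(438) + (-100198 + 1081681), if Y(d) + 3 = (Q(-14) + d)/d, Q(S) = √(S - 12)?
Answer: 981481 + I*√26/438 ≈ 9.8148e+5 + 0.011642*I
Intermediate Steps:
Q(S) = √(-12 + S)
Y(d) = -3 + (d + I*√26)/d (Y(d) = -3 + (√(-12 - 14) + d)/d = -3 + (√(-26) + d)/d = -3 + (I*√26 + d)/d = -3 + (d + I*√26)/d)
Y(438) + (-100198 + 1081681) = (-2 + I*√26/438) + (-100198 + 1081681) = (-2 + I*√26*(1/438)) + 981483 = (-2 + I*√26/438) + 981483 = 981481 + I*√26/438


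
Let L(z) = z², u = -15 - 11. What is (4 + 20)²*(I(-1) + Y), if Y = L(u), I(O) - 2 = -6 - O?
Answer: 387648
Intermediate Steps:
u = -26
I(O) = -4 - O (I(O) = 2 + (-6 - O) = -4 - O)
Y = 676 (Y = (-26)² = 676)
(4 + 20)²*(I(-1) + Y) = (4 + 20)²*((-4 - 1*(-1)) + 676) = 24²*((-4 + 1) + 676) = 576*(-3 + 676) = 576*673 = 387648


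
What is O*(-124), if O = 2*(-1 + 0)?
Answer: 248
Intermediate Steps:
O = -2 (O = 2*(-1) = -2)
O*(-124) = -2*(-124) = 248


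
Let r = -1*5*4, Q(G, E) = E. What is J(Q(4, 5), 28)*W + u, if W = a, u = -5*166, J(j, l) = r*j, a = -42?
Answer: 3370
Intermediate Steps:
r = -20 (r = -5*4 = -20)
J(j, l) = -20*j
u = -830
W = -42
J(Q(4, 5), 28)*W + u = -20*5*(-42) - 830 = -100*(-42) - 830 = 4200 - 830 = 3370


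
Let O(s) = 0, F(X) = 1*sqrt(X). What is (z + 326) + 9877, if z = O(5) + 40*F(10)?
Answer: 10203 + 40*sqrt(10) ≈ 10329.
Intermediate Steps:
F(X) = sqrt(X)
z = 40*sqrt(10) (z = 0 + 40*sqrt(10) = 40*sqrt(10) ≈ 126.49)
(z + 326) + 9877 = (40*sqrt(10) + 326) + 9877 = (326 + 40*sqrt(10)) + 9877 = 10203 + 40*sqrt(10)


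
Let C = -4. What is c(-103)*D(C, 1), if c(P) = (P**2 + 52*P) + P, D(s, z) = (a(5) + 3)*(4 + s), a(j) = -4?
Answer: 0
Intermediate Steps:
D(s, z) = -4 - s (D(s, z) = (-4 + 3)*(4 + s) = -(4 + s) = -4 - s)
c(P) = P**2 + 53*P
c(-103)*D(C, 1) = (-103*(53 - 103))*(-4 - 1*(-4)) = (-103*(-50))*(-4 + 4) = 5150*0 = 0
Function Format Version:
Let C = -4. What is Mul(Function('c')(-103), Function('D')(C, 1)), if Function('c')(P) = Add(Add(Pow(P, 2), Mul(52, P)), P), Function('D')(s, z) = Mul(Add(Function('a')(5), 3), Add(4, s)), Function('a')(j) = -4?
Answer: 0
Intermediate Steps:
Function('D')(s, z) = Add(-4, Mul(-1, s)) (Function('D')(s, z) = Mul(Add(-4, 3), Add(4, s)) = Mul(-1, Add(4, s)) = Add(-4, Mul(-1, s)))
Function('c')(P) = Add(Pow(P, 2), Mul(53, P))
Mul(Function('c')(-103), Function('D')(C, 1)) = Mul(Mul(-103, Add(53, -103)), Add(-4, Mul(-1, -4))) = Mul(Mul(-103, -50), Add(-4, 4)) = Mul(5150, 0) = 0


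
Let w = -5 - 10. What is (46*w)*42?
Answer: -28980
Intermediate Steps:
w = -15
(46*w)*42 = (46*(-15))*42 = -690*42 = -28980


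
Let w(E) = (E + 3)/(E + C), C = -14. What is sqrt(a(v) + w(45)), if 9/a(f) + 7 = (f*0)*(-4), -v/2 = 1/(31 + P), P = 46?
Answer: sqrt(12369)/217 ≈ 0.51252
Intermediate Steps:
v = -2/77 (v = -2/(31 + 46) = -2/77 ≈ -0.025974)
w(E) = (3 + E)/(-14 + E) (w(E) = (E + 3)/(E - 14) = (3 + E)/(-14 + E))
a(f) = -9/7 (a(f) = 9/(-7 + (f*0)*(-4)) = 9/(-7 + 0*(-4)) = 9/(-7 + 0) = 9/(-7) = 9*(-1/7) = -9/7)
sqrt(a(v) + w(45)) = sqrt(-9/7 + (3 + 45)/(-14 + 45)) = sqrt(-9/7 + 48/31) = sqrt(57/217) = sqrt(12369)/217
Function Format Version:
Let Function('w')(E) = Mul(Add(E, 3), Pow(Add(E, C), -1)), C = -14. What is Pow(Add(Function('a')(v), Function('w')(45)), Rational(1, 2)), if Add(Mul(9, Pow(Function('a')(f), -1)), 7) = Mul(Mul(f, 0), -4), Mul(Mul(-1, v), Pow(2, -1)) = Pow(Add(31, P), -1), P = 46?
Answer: Mul(Rational(1, 217), Pow(12369, Rational(1, 2))) ≈ 0.51252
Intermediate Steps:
v = Rational(-2, 77) (v = Mul(-2, Pow(Add(31, 46), -1)) = Mul(-2, Pow(77, -1)) = Mul(-2, Rational(1, 77)) = Rational(-2, 77) ≈ -0.025974)
Function('w')(E) = Mul(Pow(Add(-14, E), -1), Add(3, E)) (Function('w')(E) = Mul(Add(E, 3), Pow(Add(E, -14), -1)) = Mul(Add(3, E), Pow(Add(-14, E), -1)) = Mul(Pow(Add(-14, E), -1), Add(3, E)))
Function('a')(f) = Rational(-9, 7) (Function('a')(f) = Mul(9, Pow(Add(-7, Mul(Mul(f, 0), -4)), -1)) = Mul(9, Pow(Add(-7, Mul(0, -4)), -1)) = Mul(9, Pow(Add(-7, 0), -1)) = Mul(9, Pow(-7, -1)) = Mul(9, Rational(-1, 7)) = Rational(-9, 7))
Pow(Add(Function('a')(v), Function('w')(45)), Rational(1, 2)) = Pow(Add(Rational(-9, 7), Mul(Pow(Add(-14, 45), -1), Add(3, 45))), Rational(1, 2)) = Pow(Add(Rational(-9, 7), Mul(Pow(31, -1), 48)), Rational(1, 2)) = Pow(Add(Rational(-9, 7), Mul(Rational(1, 31), 48)), Rational(1, 2)) = Pow(Add(Rational(-9, 7), Rational(48, 31)), Rational(1, 2)) = Pow(Rational(57, 217), Rational(1, 2)) = Mul(Rational(1, 217), Pow(12369, Rational(1, 2)))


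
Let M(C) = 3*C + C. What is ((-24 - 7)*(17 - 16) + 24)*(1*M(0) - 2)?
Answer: 14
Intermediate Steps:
M(C) = 4*C
((-24 - 7)*(17 - 16) + 24)*(1*M(0) - 2) = ((-24 - 7)*(17 - 16) + 24)*(1*(4*0) - 2) = (-31*1 + 24)*(1*0 - 2) = (-31 + 24)*(0 - 2) = -7*(-2) = 14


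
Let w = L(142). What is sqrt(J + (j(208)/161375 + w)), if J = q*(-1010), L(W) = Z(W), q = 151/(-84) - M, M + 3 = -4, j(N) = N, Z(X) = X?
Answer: I*sqrt(9394122170359290)/1355550 ≈ 71.501*I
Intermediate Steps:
M = -7 (M = -3 - 4 = -7)
q = 437/84 (q = 151/(-84) - 1*(-7) = 151*(-1/84) + 7 = -151/84 + 7 = 437/84 ≈ 5.2024)
L(W) = W
w = 142
J = -220685/42 (J = (437/84)*(-1010) = -220685/42 ≈ -5254.4)
sqrt(J + (j(208)/161375 + w)) = sqrt(-220685/42 + (208/161375 + 142)) = sqrt(-220685/42 + 22915458/161375) = sqrt(-34650592639/6777750) = I*sqrt(9394122170359290)/1355550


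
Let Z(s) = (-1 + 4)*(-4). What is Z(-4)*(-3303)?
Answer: 39636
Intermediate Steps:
Z(s) = -12 (Z(s) = 3*(-4) = -12)
Z(-4)*(-3303) = -12*(-3303) = 39636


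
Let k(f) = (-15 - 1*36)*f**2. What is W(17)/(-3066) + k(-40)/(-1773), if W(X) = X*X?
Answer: 27741467/604002 ≈ 45.929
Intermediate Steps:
W(X) = X**2
k(f) = -51*f**2 (k(f) = (-15 - 36)*f**2 = -51*f**2)
W(17)/(-3066) + k(-40)/(-1773) = 17**2/(-3066) - 51*(-40)**2/(-1773) = 289*(-1/3066) - 51*1600*(-1/1773) = -289/3066 - 81600*(-1/1773) = -289/3066 + 27200/591 = 27741467/604002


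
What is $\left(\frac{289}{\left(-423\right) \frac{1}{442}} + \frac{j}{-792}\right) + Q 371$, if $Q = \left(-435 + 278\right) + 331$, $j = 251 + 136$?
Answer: $\frac{2391698963}{37224} \approx 64252.0$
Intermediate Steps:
$j = 387$
$Q = 174$ ($Q = -157 + 331 = 174$)
$\left(\frac{289}{\left(-423\right) \frac{1}{442}} + \frac{j}{-792}\right) + Q 371 = \left(\frac{289}{\left(-423\right) \frac{1}{442}} + \frac{387}{-792}\right) + 174 \cdot 371 = \left(\frac{289}{\left(-423\right) \frac{1}{442}} + 387 \left(- \frac{1}{792}\right)\right) + 64554 = \left(\frac{289}{- \frac{423}{442}} - \frac{43}{88}\right) + 64554 = \left(289 \left(- \frac{442}{423}\right) - \frac{43}{88}\right) + 64554 = \left(- \frac{127738}{423} - \frac{43}{88}\right) + 64554 = - \frac{11259133}{37224} + 64554 = \frac{2391698963}{37224}$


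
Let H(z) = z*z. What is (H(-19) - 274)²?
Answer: 7569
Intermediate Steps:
H(z) = z²
(H(-19) - 274)² = ((-19)² - 274)² = (361 - 274)² = 87² = 7569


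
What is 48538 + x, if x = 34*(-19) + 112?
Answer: 48004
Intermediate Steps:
x = -534 (x = -646 + 112 = -534)
48538 + x = 48538 - 534 = 48004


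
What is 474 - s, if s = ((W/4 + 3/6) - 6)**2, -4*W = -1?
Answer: 113775/256 ≈ 444.43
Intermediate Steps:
W = 1/4 (W = -1/4*(-1) = 1/4 ≈ 0.25000)
s = 7569/256 (s = (((1/4)/4 + 3/6) - 6)**2 = (((1/4)*(1/4) + 3*(1/6)) - 6)**2 = ((1/16 + 1/2) - 6)**2 = (9/16 - 6)**2 = (-87/16)**2 = 7569/256 ≈ 29.566)
474 - s = 474 - 1*7569/256 = 474 - 7569/256 = 113775/256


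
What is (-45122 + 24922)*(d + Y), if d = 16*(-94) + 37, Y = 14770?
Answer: -268720600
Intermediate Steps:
d = -1467 (d = -1504 + 37 = -1467)
(-45122 + 24922)*(d + Y) = (-45122 + 24922)*(-1467 + 14770) = -20200*13303 = -268720600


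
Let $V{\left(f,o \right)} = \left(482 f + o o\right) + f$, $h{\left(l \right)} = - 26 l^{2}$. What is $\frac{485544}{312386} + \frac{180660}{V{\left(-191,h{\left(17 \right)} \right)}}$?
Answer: $\frac{13712776085376}{8804278120999} \approx 1.5575$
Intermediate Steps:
$V{\left(f,o \right)} = o^{2} + 483 f$ ($V{\left(f,o \right)} = \left(482 f + o^{2}\right) + f = \left(o^{2} + 482 f\right) + f = o^{2} + 483 f$)
$\frac{485544}{312386} + \frac{180660}{V{\left(-191,h{\left(17 \right)} \right)}} = \frac{485544}{312386} + \frac{180660}{\left(- 26 \cdot 17^{2}\right)^{2} + 483 \left(-191\right)} = 485544 \cdot \frac{1}{312386} + \frac{180660}{\left(\left(-26\right) 289\right)^{2} - 92253} = \frac{242772}{156193} + \frac{180660}{\left(-7514\right)^{2} - 92253} = \frac{242772}{156193} + \frac{180660}{56460196 - 92253} = \frac{242772}{156193} + \frac{180660}{56367943} = \frac{13712776085376}{8804278120999}$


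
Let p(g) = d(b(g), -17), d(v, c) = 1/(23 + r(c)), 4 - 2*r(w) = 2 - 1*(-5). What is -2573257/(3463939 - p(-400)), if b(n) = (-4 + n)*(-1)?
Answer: -110650051/148949375 ≈ -0.74287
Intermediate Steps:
b(n) = 4 - n
r(w) = -3/2 (r(w) = 2 - (2 - 1*(-5))/2 = 2 - (2 + 5)/2 = 2 - ½*7 = 2 - 7/2 = -3/2)
d(v, c) = 2/43 (d(v, c) = 1/(23 - 3/2) = 1/(43/2) = 2/43)
p(g) = 2/43
-2573257/(3463939 - p(-400)) = -2573257/(3463939 - 1*2/43) = -2573257/(3463939 - 2/43) = -2573257/148949375/43 = -2573257*43/148949375 = -110650051/148949375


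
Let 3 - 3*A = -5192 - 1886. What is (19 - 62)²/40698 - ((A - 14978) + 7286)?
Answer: 216990019/40698 ≈ 5331.7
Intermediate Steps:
A = 7081/3 (A = 1 - (-5192 - 1886)/3 = 1 - ⅓*(-7078) = 1 + 7078/3 = 7081/3 ≈ 2360.3)
(19 - 62)²/40698 - ((A - 14978) + 7286) = (19 - 62)²/40698 - ((7081/3 - 14978) + 7286) = (-43)²*(1/40698) - (-37853/3 + 7286) = 1849*(1/40698) - 1*(-15995/3) = 1849/40698 + 15995/3 = 216990019/40698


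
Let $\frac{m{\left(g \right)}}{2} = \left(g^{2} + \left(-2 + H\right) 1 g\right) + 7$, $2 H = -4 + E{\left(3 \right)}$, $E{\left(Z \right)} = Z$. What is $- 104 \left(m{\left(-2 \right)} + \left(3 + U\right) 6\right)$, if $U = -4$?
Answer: $-2704$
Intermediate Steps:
$H = - \frac{1}{2}$ ($H = \frac{-4 + 3}{2} = \frac{1}{2} \left(-1\right) = - \frac{1}{2} \approx -0.5$)
$m{\left(g \right)} = 14 - 5 g + 2 g^{2}$ ($m{\left(g \right)} = 2 \left(\left(g^{2} + \left(-2 - \frac{1}{2}\right) 1 g\right) + 7\right) = 2 \left(\left(g^{2} + \left(- \frac{5}{2}\right) 1 g\right) + 7\right) = 2 \left(\left(g^{2} - \frac{5 g}{2}\right) + 7\right) = 2 \left(7 + g^{2} - \frac{5 g}{2}\right) = 14 - 5 g + 2 g^{2}$)
$- 104 \left(m{\left(-2 \right)} + \left(3 + U\right) 6\right) = - 104 \left(\left(14 - -10 + 2 \left(-2\right)^{2}\right) + \left(3 - 4\right) 6\right) = - 104 \left(\left(14 + 10 + 2 \cdot 4\right) - 6\right) = - 104 \left(\left(14 + 10 + 8\right) - 6\right) = - 104 \left(32 - 6\right) = \left(-104\right) 26 = -2704$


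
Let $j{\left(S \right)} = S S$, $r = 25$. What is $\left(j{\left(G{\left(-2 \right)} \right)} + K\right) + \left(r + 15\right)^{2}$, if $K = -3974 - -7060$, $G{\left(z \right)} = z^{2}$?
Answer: $4702$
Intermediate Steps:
$j{\left(S \right)} = S^{2}$
$K = 3086$ ($K = -3974 + 7060 = 3086$)
$\left(j{\left(G{\left(-2 \right)} \right)} + K\right) + \left(r + 15\right)^{2} = \left(\left(\left(-2\right)^{2}\right)^{2} + 3086\right) + \left(25 + 15\right)^{2} = \left(4^{2} + 3086\right) + 40^{2} = \left(16 + 3086\right) + 1600 = 3102 + 1600 = 4702$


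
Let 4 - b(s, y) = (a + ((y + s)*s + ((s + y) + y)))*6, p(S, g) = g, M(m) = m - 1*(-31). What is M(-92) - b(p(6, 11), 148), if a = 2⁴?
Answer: 12367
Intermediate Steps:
M(m) = 31 + m (M(m) = m + 31 = 31 + m)
a = 16
b(s, y) = -92 - 12*y - 6*s - 6*s*(s + y) (b(s, y) = 4 - (16 + ((y + s)*s + ((s + y) + y)))*6 = 4 - (16 + ((s + y)*s + (s + 2*y)))*6 = 4 - (16 + (s*(s + y) + (s + 2*y)))*6 = 4 - (16 + (s + 2*y + s*(s + y)))*6 = 4 - (16 + s + 2*y + s*(s + y))*6 = 4 - (96 + 6*s + 12*y + 6*s*(s + y)) = 4 + (-96 - 12*y - 6*s - 6*s*(s + y)) = -92 - 12*y - 6*s - 6*s*(s + y))
M(-92) - b(p(6, 11), 148) = (31 - 92) - (-92 - 12*148 - 6*11 - 6*11² - 6*11*148) = -61 - (-92 - 1776 - 66 - 6*121 - 9768) = -61 - (-92 - 1776 - 66 - 726 - 9768) = -61 - 1*(-12428) = -61 + 12428 = 12367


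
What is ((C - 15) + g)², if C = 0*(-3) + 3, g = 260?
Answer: 61504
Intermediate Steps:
C = 3 (C = 0 + 3 = 3)
((C - 15) + g)² = ((3 - 15) + 260)² = (-12 + 260)² = 248² = 61504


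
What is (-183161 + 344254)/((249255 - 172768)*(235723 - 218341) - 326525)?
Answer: 161093/1329170509 ≈ 0.00012120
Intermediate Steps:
(-183161 + 344254)/((249255 - 172768)*(235723 - 218341) - 326525) = 161093/(76487*17382 - 326525) = 161093/(1329497034 - 326525) = 161093/1329170509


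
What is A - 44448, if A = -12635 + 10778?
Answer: -46305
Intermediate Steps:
A = -1857
A - 44448 = -1857 - 44448 = -46305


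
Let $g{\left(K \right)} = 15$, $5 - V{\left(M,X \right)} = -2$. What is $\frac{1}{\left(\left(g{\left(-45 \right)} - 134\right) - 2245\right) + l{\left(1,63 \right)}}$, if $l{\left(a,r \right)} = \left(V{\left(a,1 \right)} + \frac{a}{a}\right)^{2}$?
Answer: $- \frac{1}{2300} \approx -0.00043478$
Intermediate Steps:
$V{\left(M,X \right)} = 7$ ($V{\left(M,X \right)} = 5 - -2 = 5 + 2 = 7$)
$l{\left(a,r \right)} = 64$ ($l{\left(a,r \right)} = \left(7 + \frac{a}{a}\right)^{2} = \left(7 + 1\right)^{2} = 8^{2} = 64$)
$\frac{1}{\left(\left(g{\left(-45 \right)} - 134\right) - 2245\right) + l{\left(1,63 \right)}} = \frac{1}{\left(\left(15 - 134\right) - 2245\right) + 64} = \frac{1}{\left(-119 - 2245\right) + 64} = \frac{1}{-2364 + 64} = \frac{1}{-2300} = - \frac{1}{2300}$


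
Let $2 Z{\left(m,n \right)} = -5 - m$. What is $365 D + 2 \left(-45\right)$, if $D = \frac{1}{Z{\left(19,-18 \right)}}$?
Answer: $- \frac{1445}{12} \approx -120.42$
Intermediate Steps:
$Z{\left(m,n \right)} = - \frac{5}{2} - \frac{m}{2}$ ($Z{\left(m,n \right)} = \frac{-5 - m}{2} = - \frac{5}{2} - \frac{m}{2}$)
$D = - \frac{1}{12}$ ($D = \frac{1}{- \frac{5}{2} - \frac{19}{2}} = \frac{1}{-12} = - \frac{1}{12} \approx -0.083333$)
$365 D + 2 \left(-45\right) = 365 \left(- \frac{1}{12}\right) + 2 \left(-45\right) = - \frac{365}{12} - 90 = - \frac{1445}{12}$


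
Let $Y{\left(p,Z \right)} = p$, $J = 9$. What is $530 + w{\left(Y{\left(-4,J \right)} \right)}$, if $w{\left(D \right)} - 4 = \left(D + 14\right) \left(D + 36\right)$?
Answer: $854$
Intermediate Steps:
$w{\left(D \right)} = 4 + \left(14 + D\right) \left(36 + D\right)$ ($w{\left(D \right)} = 4 + \left(D + 14\right) \left(D + 36\right) = 4 + \left(14 + D\right) \left(36 + D\right)$)
$530 + w{\left(Y{\left(-4,J \right)} \right)} = 530 + \left(508 + \left(-4\right)^{2} + 50 \left(-4\right)\right) = 530 + \left(508 + 16 - 200\right) = 530 + 324 = 854$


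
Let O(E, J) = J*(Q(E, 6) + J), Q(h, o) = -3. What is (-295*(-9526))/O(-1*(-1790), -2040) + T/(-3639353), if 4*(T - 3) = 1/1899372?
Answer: 647507824929219209/960310092023763984 ≈ 0.67427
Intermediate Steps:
T = 22792465/7597488 (T = 3 + (¼)/1899372 = 3 + (¼)*(1/1899372) = 3 + 1/7597488 = 22792465/7597488 ≈ 3.0000)
O(E, J) = J*(-3 + J)
(-295*(-9526))/O(-1*(-1790), -2040) + T/(-3639353) = (-295*(-9526))/((-2040*(-3 - 2040))) + (22792465/7597488)/(-3639353) = 2810170/((-2040*(-2043))) + (22792465/7597488)*(-1/3639353) = 2810170/4167720 - 22792465/27649940745264 = 2810170*(1/4167720) - 22792465/27649940745264 = 281017/416772 - 22792465/27649940745264 = 647507824929219209/960310092023763984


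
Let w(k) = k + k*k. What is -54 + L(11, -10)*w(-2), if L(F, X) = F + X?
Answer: -52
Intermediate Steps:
w(k) = k + k²
-54 + L(11, -10)*w(-2) = -54 + (11 - 10)*(-2*(1 - 2)) = -54 + 1*(-2*(-1)) = -54 + 1*2 = -54 + 2 = -52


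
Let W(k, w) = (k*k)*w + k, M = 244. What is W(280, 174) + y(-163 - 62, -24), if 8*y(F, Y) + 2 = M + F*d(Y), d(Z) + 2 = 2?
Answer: 54567641/4 ≈ 1.3642e+7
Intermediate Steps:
d(Z) = 0 (d(Z) = -2 + 2 = 0)
W(k, w) = k + w*k² (W(k, w) = k²*w + k = w*k² + k = k + w*k²)
y(F, Y) = 121/4 (y(F, Y) = -¼ + (244 + F*0)/8 = -¼ + (244 + 0)/8 = -¼ + (⅛)*244 = -¼ + 61/2 = 121/4)
W(280, 174) + y(-163 - 62, -24) = 280*(1 + 280*174) + 121/4 = 280*(1 + 48720) + 121/4 = 280*48721 + 121/4 = 13641880 + 121/4 = 54567641/4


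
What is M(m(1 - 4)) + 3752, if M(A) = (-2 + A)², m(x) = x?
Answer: 3777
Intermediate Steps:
M(m(1 - 4)) + 3752 = (-2 + (1 - 4))² + 3752 = (-2 - 3)² + 3752 = (-5)² + 3752 = 25 + 3752 = 3777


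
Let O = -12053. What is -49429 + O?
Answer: -61482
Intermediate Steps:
-49429 + O = -49429 - 12053 = -61482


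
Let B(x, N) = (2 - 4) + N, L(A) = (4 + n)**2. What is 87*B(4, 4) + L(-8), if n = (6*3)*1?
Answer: 658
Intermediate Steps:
n = 18 (n = 18*1 = 18)
L(A) = 484 (L(A) = (4 + 18)**2 = 22**2 = 484)
B(x, N) = -2 + N
87*B(4, 4) + L(-8) = 87*(-2 + 4) + 484 = 87*2 + 484 = 174 + 484 = 658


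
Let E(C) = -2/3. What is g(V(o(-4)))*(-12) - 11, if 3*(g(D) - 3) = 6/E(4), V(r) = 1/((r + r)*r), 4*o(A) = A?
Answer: -11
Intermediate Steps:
o(A) = A/4
V(r) = 1/(2*r²) (V(r) = 1/(((2*r))*r) = (1/(2*r))/r = 1/(2*r²))
E(C) = -⅔ (E(C) = -2*⅓ = -⅔)
g(D) = 0 (g(D) = 3 + (6/(-⅔))/3 = 3 + (6*(-3/2))/3 = 3 + (⅓)*(-9) = 3 - 3 = 0)
g(V(o(-4)))*(-12) - 11 = 0*(-12) - 11 = 0 - 11 = -11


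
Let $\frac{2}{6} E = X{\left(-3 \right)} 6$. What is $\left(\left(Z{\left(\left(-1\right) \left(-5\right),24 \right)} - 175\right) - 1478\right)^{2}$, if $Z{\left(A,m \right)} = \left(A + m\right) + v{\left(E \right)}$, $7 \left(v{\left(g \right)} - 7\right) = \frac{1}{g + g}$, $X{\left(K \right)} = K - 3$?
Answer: $\frac{5977560459025}{2286144} \approx 2.6147 \cdot 10^{6}$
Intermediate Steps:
$X{\left(K \right)} = -3 + K$
$E = -108$ ($E = 3 \left(-3 - 3\right) 6 = 3 \left(\left(-6\right) 6\right) = 3 \left(-36\right) = -108$)
$v{\left(g \right)} = 7 + \frac{1}{14 g}$ ($v{\left(g \right)} = 7 + \frac{1}{7 \left(g + g\right)} = 7 + \frac{1}{7 \cdot 2 g} = 7 + \frac{\frac{1}{2} \frac{1}{g}}{7} = 7 + \frac{1}{14 g}$)
$Z{\left(A,m \right)} = \frac{10583}{1512} + A + m$ ($Z{\left(A,m \right)} = \left(A + m\right) + \left(7 + \frac{1}{14 \left(-108\right)}\right) = \left(A + m\right) + \left(7 + \frac{1}{14} \left(- \frac{1}{108}\right)\right) = \left(A + m\right) + \left(7 - \frac{1}{1512}\right) = \left(A + m\right) + \frac{10583}{1512} = \frac{10583}{1512} + A + m$)
$\left(\left(Z{\left(\left(-1\right) \left(-5\right),24 \right)} - 175\right) - 1478\right)^{2} = \left(\left(\left(\frac{10583}{1512} - -5 + 24\right) - 175\right) - 1478\right)^{2} = \left(\left(\left(\frac{10583}{1512} + 5 + 24\right) - 175\right) - 1478\right)^{2} = \left(\left(\frac{54431}{1512} - 175\right) - 1478\right)^{2} = \left(- \frac{210169}{1512} - 1478\right)^{2} = \left(- \frac{2444905}{1512}\right)^{2} = \frac{5977560459025}{2286144}$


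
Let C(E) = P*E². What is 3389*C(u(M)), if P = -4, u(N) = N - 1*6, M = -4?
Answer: -1355600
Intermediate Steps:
u(N) = -6 + N (u(N) = N - 6 = -6 + N)
C(E) = -4*E²
3389*C(u(M)) = 3389*(-4*(-6 - 4)²) = 3389*(-4*(-10)²) = 3389*(-4*100) = 3389*(-400) = -1355600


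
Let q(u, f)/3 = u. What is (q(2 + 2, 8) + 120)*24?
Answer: 3168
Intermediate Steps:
q(u, f) = 3*u
(q(2 + 2, 8) + 120)*24 = (3*(2 + 2) + 120)*24 = (3*4 + 120)*24 = (12 + 120)*24 = 132*24 = 3168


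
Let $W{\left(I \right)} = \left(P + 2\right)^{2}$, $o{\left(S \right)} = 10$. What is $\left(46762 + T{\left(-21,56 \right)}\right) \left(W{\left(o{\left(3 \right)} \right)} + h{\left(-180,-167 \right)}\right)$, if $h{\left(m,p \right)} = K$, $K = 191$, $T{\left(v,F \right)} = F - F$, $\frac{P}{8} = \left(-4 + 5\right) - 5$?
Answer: $51017342$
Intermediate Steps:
$P = -32$ ($P = 8 \left(\left(-4 + 5\right) - 5\right) = 8 \left(1 - 5\right) = 8 \left(-4\right) = -32$)
$T{\left(v,F \right)} = 0$
$W{\left(I \right)} = 900$ ($W{\left(I \right)} = \left(-32 + 2\right)^{2} = \left(-30\right)^{2} = 900$)
$h{\left(m,p \right)} = 191$
$\left(46762 + T{\left(-21,56 \right)}\right) \left(W{\left(o{\left(3 \right)} \right)} + h{\left(-180,-167 \right)}\right) = \left(46762 + 0\right) \left(900 + 191\right) = 46762 \cdot 1091 = 51017342$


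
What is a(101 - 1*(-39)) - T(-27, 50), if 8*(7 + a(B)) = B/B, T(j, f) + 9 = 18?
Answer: -127/8 ≈ -15.875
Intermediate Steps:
T(j, f) = 9 (T(j, f) = -9 + 18 = 9)
a(B) = -55/8 (a(B) = -7 + (B/B)/8 = -7 + (⅛)*1 = -7 + ⅛ = -55/8)
a(101 - 1*(-39)) - T(-27, 50) = -55/8 - 1*9 = -55/8 - 9 = -127/8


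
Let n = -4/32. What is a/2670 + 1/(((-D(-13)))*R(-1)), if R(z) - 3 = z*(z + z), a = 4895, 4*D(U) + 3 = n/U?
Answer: 19601/9330 ≈ 2.1009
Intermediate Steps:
n = -⅛ (n = -4*1/32 = -⅛ ≈ -0.12500)
D(U) = -¾ - 1/(32*U) (D(U) = -¾ + (-1/(8*U))/4 = -¾ - 1/(32*U))
R(z) = 3 + 2*z² (R(z) = 3 + z*(z + z) = 3 + z*(2*z) = 3 + 2*z²)
a/2670 + 1/(((-D(-13)))*R(-1)) = 4895/2670 + 1/(((-(-1 - 24*(-13))/(32*(-13))))*(3 + 2*(-1)²)) = 4895*(1/2670) + 1/(((-(-1)*(-1 + 312)/(32*13)))*(3 + 2*1)) = 11/6 + 1/(((-(-1)*311/(32*13)))*(3 + 2)) = 11/6 + 1/(-1*(-311/416)*5) = 11/6 + (⅕)/(311/416) = 11/6 + (416/311)*(⅕) = 11/6 + 416/1555 = 19601/9330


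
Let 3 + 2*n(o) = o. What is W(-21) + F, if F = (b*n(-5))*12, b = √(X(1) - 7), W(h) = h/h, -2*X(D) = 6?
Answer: 1 - 48*I*√10 ≈ 1.0 - 151.79*I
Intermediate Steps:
X(D) = -3 (X(D) = -½*6 = -3)
n(o) = -3/2 + o/2
W(h) = 1
b = I*√10 (b = √(-3 - 7) = √(-10) = I*√10 ≈ 3.1623*I)
F = -48*I*√10 (F = ((I*√10)*(-3/2 + (½)*(-5)))*12 = ((I*√10)*(-3/2 - 5/2))*12 = ((I*√10)*(-4))*12 = -4*I*√10*12 = -48*I*√10 ≈ -151.79*I)
W(-21) + F = 1 - 48*I*√10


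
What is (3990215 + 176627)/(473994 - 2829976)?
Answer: -2083421/1177991 ≈ -1.7686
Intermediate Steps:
(3990215 + 176627)/(473994 - 2829976) = 4166842/(-2355982) = 4166842*(-1/2355982) = -2083421/1177991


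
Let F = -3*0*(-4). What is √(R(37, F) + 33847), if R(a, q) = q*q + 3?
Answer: 5*√1354 ≈ 183.98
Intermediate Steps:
F = 0 (F = 0*(-4) = 0)
R(a, q) = 3 + q² (R(a, q) = q² + 3 = 3 + q²)
√(R(37, F) + 33847) = √((3 + 0²) + 33847) = √((3 + 0) + 33847) = √(3 + 33847) = √33850 = 5*√1354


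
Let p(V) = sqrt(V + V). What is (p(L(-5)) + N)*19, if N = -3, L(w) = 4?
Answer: -57 + 38*sqrt(2) ≈ -3.2599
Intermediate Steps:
p(V) = sqrt(2)*sqrt(V) (p(V) = sqrt(2*V) = sqrt(2)*sqrt(V))
(p(L(-5)) + N)*19 = (sqrt(2)*sqrt(4) - 3)*19 = (sqrt(2)*2 - 3)*19 = (2*sqrt(2) - 3)*19 = (-3 + 2*sqrt(2))*19 = -57 + 38*sqrt(2)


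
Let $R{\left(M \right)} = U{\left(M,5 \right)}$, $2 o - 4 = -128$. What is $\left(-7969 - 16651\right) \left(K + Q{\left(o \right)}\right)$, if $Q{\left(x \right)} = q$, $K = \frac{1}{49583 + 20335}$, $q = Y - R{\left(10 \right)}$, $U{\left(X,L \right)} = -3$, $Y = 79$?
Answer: $- \frac{70576639870}{34959} \approx -2.0188 \cdot 10^{6}$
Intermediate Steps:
$o = -62$ ($o = 2 + \frac{1}{2} \left(-128\right) = 2 - 64 = -62$)
$R{\left(M \right)} = -3$
$q = 82$ ($q = 79 - -3 = 79 + 3 = 82$)
$K = \frac{1}{69918} \approx 1.4302 \cdot 10^{-5}$
$Q{\left(x \right)} = 82$
$\left(-7969 - 16651\right) \left(K + Q{\left(o \right)}\right) = \left(-7969 - 16651\right) \left(\frac{1}{69918} + 82\right) = \left(-24620\right) \frac{5733277}{69918} = - \frac{70576639870}{34959}$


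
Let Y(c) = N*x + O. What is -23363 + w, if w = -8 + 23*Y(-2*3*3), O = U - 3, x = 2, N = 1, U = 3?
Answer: -23325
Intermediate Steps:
O = 0 (O = 3 - 3 = 0)
Y(c) = 2 (Y(c) = 1*2 + 0 = 2 + 0 = 2)
w = 38 (w = -8 + 23*2 = -8 + 46 = 38)
-23363 + w = -23363 + 38 = -23325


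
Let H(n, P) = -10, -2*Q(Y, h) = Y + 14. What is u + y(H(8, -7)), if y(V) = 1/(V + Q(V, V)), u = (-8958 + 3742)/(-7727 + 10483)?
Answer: -16337/8268 ≈ -1.9759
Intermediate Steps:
Q(Y, h) = -7 - Y/2 (Q(Y, h) = -(Y + 14)/2 = -(14 + Y)/2 = -7 - Y/2)
u = -1304/689 (u = -5216/2756 = -5216*1/2756 = -1304/689 ≈ -1.8926)
y(V) = 1/(-7 + V/2) (y(V) = 1/(V + (-7 - V/2)) = 1/(-7 + V/2))
u + y(H(8, -7)) = -1304/689 + 2/(-14 - 10) = -1304/689 + 2/(-24) = -1304/689 + 2*(-1/24) = -1304/689 - 1/12 = -16337/8268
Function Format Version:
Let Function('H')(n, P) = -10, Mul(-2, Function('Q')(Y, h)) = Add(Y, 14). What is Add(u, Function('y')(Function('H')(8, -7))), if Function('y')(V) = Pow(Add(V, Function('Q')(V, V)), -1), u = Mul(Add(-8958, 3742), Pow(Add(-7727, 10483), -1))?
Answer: Rational(-16337, 8268) ≈ -1.9759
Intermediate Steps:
Function('Q')(Y, h) = Add(-7, Mul(Rational(-1, 2), Y)) (Function('Q')(Y, h) = Mul(Rational(-1, 2), Add(Y, 14)) = Mul(Rational(-1, 2), Add(14, Y)) = Add(-7, Mul(Rational(-1, 2), Y)))
u = Rational(-1304, 689) (u = Mul(-5216, Pow(2756, -1)) = Mul(-5216, Rational(1, 2756)) = Rational(-1304, 689) ≈ -1.8926)
Function('y')(V) = Pow(Add(-7, Mul(Rational(1, 2), V)), -1) (Function('y')(V) = Pow(Add(V, Add(-7, Mul(Rational(-1, 2), V))), -1) = Pow(Add(-7, Mul(Rational(1, 2), V)), -1))
Add(u, Function('y')(Function('H')(8, -7))) = Add(Rational(-1304, 689), Mul(2, Pow(Add(-14, -10), -1))) = Add(Rational(-1304, 689), Mul(2, Pow(-24, -1))) = Add(Rational(-1304, 689), Mul(2, Rational(-1, 24))) = Add(Rational(-1304, 689), Rational(-1, 12)) = Rational(-16337, 8268)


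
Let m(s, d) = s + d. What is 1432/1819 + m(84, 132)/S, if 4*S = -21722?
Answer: 14767144/19756159 ≈ 0.74747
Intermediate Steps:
S = -10861/2 (S = (¼)*(-21722) = -10861/2 ≈ -5430.5)
m(s, d) = d + s
1432/1819 + m(84, 132)/S = 1432/1819 + (132 + 84)/(-10861/2) = 1432*(1/1819) + 216*(-2/10861) = 1432/1819 - 432/10861 = 14767144/19756159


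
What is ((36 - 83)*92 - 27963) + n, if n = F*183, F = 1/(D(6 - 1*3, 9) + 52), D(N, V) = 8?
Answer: -645679/20 ≈ -32284.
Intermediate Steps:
F = 1/60 (F = 1/(8 + 52) = 1/60 ≈ 0.016667)
n = 61/20 (n = (1/60)*183 = 61/20 ≈ 3.0500)
((36 - 83)*92 - 27963) + n = ((36 - 83)*92 - 27963) + 61/20 = (-47*92 - 27963) + 61/20 = (-4324 - 27963) + 61/20 = -32287 + 61/20 = -645679/20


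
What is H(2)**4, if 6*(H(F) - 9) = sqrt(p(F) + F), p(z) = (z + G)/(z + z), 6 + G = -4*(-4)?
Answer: (54 + sqrt(5))**4/1296 ≈ 7717.1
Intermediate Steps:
G = 10 (G = -6 - 4*(-4) = -6 + 16 = 10)
p(z) = (10 + z)/(2*z) (p(z) = (z + 10)/(z + z) = (10 + z)/((2*z)) = (10 + z)*(1/(2*z)) = (10 + z)/(2*z))
H(F) = 9 + sqrt(F + (10 + F)/(2*F))/6 (H(F) = 9 + sqrt((10 + F)/(2*F) + F)/6 = 9 + sqrt(F + (10 + F)/(2*F))/6)
H(2)**4 = (9 + sqrt(2 + 4*2 + 20/2)/12)**4 = (9 + sqrt(2 + 8 + 20*(1/2))/12)**4 = (9 + sqrt(2 + 8 + 10)/12)**4 = (9 + sqrt(20)/12)**4 = (9 + (2*sqrt(5))/12)**4 = (9 + sqrt(5)/6)**4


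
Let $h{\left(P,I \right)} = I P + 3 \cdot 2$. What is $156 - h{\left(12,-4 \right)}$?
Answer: $198$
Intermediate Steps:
$h{\left(P,I \right)} = 6 + I P$ ($h{\left(P,I \right)} = I P + 6 = 6 + I P$)
$156 - h{\left(12,-4 \right)} = 156 - \left(6 - 48\right) = 156 - -42 = 156 + 42 = 198$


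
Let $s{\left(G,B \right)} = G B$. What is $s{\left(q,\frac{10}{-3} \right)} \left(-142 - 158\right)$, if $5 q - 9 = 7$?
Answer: $3200$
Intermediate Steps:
$q = \frac{16}{5}$ ($q = \frac{9}{5} + \frac{1}{5} \cdot 7 = \frac{9}{5} + \frac{7}{5} = \frac{16}{5} \approx 3.2$)
$s{\left(G,B \right)} = B G$
$s{\left(q,\frac{10}{-3} \right)} \left(-142 - 158\right) = \frac{10}{-3} \cdot \frac{16}{5} \left(-142 - 158\right) = 10 \left(- \frac{1}{3}\right) \frac{16}{5} \left(-300\right) = \left(- \frac{10}{3}\right) \frac{16}{5} \left(-300\right) = \left(- \frac{32}{3}\right) \left(-300\right) = 3200$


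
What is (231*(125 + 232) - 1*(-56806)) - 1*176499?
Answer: -37226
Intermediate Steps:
(231*(125 + 232) - 1*(-56806)) - 1*176499 = (231*357 + 56806) - 176499 = (82467 + 56806) - 176499 = 139273 - 176499 = -37226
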